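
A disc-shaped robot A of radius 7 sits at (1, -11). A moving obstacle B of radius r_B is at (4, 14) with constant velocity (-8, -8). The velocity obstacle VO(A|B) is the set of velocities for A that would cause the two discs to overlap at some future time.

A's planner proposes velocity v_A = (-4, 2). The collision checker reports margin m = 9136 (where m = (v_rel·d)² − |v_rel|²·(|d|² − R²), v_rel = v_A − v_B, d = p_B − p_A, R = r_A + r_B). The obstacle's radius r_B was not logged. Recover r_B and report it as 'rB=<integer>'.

m = 9136
d = (3, 25);  v_rel = (4, 10),  |v_rel|² = 116
v_rel×d = (4)·(25) − (10)·(3) = 70
since m = R²·116 − 70²:  R² = (4900 + 9136) / 116 = 121
R = √121 = 11  ⇒  r_B = 11 − 7 = 4

rB=4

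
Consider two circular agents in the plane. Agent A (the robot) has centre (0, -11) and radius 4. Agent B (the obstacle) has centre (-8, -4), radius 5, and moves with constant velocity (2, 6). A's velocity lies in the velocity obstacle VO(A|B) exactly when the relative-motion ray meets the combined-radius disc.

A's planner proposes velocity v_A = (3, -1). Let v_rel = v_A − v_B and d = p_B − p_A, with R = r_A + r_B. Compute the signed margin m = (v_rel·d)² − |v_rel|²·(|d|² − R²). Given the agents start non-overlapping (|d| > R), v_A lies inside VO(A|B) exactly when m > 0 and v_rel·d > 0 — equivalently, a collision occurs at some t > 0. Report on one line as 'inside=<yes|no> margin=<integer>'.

d = (-8, 7),  |d|² = 113;  R = 4+5 = 9,  c = 113−9² = 32
v_rel = (1, -7),  |v_rel|² = 50;  v_rel·d = (1)·(-8) + (-7)·(7) = -57
50·t² + 114·t + 32 = 0  ⇒  m = (-57)² − 50·32 = 1649
m = 1649 > 0,  v_rel·d = -57 < 0  ⇒  outside

inside=no margin=1649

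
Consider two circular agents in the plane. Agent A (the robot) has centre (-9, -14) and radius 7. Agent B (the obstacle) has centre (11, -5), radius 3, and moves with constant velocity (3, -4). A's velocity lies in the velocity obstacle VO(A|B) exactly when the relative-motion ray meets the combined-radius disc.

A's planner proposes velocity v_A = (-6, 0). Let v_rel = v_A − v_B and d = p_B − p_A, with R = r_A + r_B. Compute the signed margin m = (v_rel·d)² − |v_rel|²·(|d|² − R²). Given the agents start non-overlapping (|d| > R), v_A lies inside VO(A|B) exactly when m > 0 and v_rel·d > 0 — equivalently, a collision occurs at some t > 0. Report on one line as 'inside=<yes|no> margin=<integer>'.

d = (20, 9),  |d|² = 481;  R = 7+3 = 10,  c = 481−10² = 381
v_rel = (-9, 4),  |v_rel|² = 97;  v_rel·d = (-9)·(20) + (4)·(9) = -144
97·t² + 288·t + 381 = 0  ⇒  m = (-144)² − 97·381 = -16221
m = -16221 < 0,  v_rel·d = -144 < 0  ⇒  outside

inside=no margin=-16221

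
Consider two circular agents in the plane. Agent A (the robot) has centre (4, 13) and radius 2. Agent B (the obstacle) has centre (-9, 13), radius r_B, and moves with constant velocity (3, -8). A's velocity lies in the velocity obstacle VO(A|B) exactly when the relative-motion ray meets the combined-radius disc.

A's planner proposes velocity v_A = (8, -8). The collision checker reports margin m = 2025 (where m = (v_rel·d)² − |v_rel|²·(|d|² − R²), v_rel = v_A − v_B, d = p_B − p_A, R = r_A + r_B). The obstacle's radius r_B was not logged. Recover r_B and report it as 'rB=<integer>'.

m = 2025
d = (-13, 0);  v_rel = (5, 0),  |v_rel|² = 25
v_rel×d = (5)·(0) − (0)·(-13) = 0
since m = R²·25 − 0²:  R² = (0 + 2025) / 25 = 81
R = √81 = 9  ⇒  r_B = 9 − 2 = 7

rB=7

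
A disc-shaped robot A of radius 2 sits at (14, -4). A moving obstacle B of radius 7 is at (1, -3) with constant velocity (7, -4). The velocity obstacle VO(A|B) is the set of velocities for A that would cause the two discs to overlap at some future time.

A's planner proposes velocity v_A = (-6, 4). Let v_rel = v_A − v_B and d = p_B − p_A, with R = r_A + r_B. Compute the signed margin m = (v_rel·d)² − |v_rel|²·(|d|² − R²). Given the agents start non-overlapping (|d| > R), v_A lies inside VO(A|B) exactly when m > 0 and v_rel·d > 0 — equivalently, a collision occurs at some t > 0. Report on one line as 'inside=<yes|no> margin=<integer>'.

d = (-13, 1),  |d|² = 170;  R = 2+7 = 9,  c = 170−9² = 89
v_rel = (-13, 8),  |v_rel|² = 233;  v_rel·d = (-13)·(-13) + (8)·(1) = 177
233·t² − 354·t + 89 = 0  ⇒  m = 177² − 233·89 = 10592
m = 10592 > 0,  v_rel·d = 177 > 0  ⇒  inside

inside=yes margin=10592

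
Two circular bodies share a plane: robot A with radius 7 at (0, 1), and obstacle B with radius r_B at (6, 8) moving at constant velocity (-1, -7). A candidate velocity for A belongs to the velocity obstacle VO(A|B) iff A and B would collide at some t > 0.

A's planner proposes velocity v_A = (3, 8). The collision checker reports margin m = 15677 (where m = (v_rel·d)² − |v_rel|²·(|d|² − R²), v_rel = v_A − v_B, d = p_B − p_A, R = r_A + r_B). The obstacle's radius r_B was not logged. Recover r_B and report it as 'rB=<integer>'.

m = 15677
d = (6, 7);  v_rel = (4, 15),  |v_rel|² = 241
v_rel×d = (4)·(7) − (15)·(6) = -62
since m = R²·241 − (-62)²:  R² = (3844 + 15677) / 241 = 81
R = √81 = 9  ⇒  r_B = 9 − 7 = 2

rB=2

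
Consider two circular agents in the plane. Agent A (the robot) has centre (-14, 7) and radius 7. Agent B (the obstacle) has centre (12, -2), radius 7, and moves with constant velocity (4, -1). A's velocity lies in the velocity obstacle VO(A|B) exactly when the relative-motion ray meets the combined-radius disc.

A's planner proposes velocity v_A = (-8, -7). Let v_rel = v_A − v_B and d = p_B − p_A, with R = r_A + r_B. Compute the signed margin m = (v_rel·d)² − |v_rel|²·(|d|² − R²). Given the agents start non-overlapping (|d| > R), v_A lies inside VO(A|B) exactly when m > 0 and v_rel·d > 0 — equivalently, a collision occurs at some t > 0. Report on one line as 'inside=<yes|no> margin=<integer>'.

d = (26, -9),  |d|² = 757;  R = 7+7 = 14,  c = 757−14² = 561
v_rel = (-12, -6),  |v_rel|² = 180;  v_rel·d = (-12)·(26) + (-6)·(-9) = -258
180·t² + 516·t + 561 = 0  ⇒  m = (-258)² − 180·561 = -34416
m = -34416 < 0,  v_rel·d = -258 < 0  ⇒  outside

inside=no margin=-34416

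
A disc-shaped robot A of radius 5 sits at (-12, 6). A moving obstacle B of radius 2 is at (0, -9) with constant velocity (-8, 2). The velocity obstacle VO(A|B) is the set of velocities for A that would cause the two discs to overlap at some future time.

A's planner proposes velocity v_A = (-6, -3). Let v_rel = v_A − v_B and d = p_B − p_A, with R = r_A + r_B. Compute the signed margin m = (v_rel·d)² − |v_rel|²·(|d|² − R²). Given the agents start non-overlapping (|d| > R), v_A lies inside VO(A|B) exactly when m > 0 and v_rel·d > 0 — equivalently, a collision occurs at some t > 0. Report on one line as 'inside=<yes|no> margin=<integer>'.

d = (12, -15),  |d|² = 369;  R = 5+2 = 7,  c = 369−7² = 320
v_rel = (2, -5),  |v_rel|² = 29;  v_rel·d = (2)·(12) + (-5)·(-15) = 99
29·t² − 198·t + 320 = 0  ⇒  m = 99² − 29·320 = 521
m = 521 > 0,  v_rel·d = 99 > 0  ⇒  inside

inside=yes margin=521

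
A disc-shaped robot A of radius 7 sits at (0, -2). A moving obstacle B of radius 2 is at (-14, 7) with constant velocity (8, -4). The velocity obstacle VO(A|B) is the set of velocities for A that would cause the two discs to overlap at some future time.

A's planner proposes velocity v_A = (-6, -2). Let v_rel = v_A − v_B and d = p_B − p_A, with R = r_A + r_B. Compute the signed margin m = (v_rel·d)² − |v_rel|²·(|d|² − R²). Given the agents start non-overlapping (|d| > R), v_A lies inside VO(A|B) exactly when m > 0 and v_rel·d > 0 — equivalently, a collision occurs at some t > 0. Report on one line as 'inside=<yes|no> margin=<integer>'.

d = (-14, 9),  |d|² = 277;  R = 7+2 = 9,  c = 277−9² = 196
v_rel = (-14, 2),  |v_rel|² = 200;  v_rel·d = (-14)·(-14) + (2)·(9) = 214
200·t² − 428·t + 196 = 0  ⇒  m = 214² − 200·196 = 6596
m = 6596 > 0,  v_rel·d = 214 > 0  ⇒  inside

inside=yes margin=6596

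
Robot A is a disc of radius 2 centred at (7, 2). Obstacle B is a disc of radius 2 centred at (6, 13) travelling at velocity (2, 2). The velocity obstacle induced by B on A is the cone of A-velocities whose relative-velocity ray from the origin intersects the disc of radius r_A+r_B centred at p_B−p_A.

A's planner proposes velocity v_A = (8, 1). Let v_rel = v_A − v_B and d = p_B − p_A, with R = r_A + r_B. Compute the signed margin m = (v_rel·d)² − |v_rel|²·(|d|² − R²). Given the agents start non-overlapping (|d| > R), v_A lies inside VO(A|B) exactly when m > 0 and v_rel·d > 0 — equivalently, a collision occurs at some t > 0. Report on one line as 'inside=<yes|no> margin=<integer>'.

d = (-1, 11),  |d|² = 122;  R = 2+2 = 4,  c = 122−4² = 106
v_rel = (6, -1),  |v_rel|² = 37;  v_rel·d = (6)·(-1) + (-1)·(11) = -17
37·t² + 34·t + 106 = 0  ⇒  m = (-17)² − 37·106 = -3633
m = -3633 < 0,  v_rel·d = -17 < 0  ⇒  outside

inside=no margin=-3633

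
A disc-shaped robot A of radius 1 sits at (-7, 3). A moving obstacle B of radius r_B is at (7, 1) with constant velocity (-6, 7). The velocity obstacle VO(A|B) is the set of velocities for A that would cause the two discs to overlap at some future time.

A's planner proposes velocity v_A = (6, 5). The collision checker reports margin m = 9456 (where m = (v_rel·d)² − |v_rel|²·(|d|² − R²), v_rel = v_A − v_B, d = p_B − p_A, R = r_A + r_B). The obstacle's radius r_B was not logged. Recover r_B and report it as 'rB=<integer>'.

m = 9456
d = (14, -2);  v_rel = (12, -2),  |v_rel|² = 148
v_rel×d = (12)·(-2) − (-2)·(14) = 4
since m = R²·148 − 4²:  R² = (16 + 9456) / 148 = 64
R = √64 = 8  ⇒  r_B = 8 − 1 = 7

rB=7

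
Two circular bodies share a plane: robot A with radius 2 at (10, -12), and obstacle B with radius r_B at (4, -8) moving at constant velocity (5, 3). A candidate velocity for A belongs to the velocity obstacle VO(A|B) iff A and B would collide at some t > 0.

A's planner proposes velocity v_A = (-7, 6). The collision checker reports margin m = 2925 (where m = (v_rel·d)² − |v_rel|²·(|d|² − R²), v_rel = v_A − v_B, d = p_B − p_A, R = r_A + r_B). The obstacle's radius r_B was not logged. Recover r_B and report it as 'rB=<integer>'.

m = 2925
d = (-6, 4);  v_rel = (-12, 3),  |v_rel|² = 153
v_rel×d = (-12)·(4) − (3)·(-6) = -30
since m = R²·153 − (-30)²:  R² = (900 + 2925) / 153 = 25
R = √25 = 5  ⇒  r_B = 5 − 2 = 3

rB=3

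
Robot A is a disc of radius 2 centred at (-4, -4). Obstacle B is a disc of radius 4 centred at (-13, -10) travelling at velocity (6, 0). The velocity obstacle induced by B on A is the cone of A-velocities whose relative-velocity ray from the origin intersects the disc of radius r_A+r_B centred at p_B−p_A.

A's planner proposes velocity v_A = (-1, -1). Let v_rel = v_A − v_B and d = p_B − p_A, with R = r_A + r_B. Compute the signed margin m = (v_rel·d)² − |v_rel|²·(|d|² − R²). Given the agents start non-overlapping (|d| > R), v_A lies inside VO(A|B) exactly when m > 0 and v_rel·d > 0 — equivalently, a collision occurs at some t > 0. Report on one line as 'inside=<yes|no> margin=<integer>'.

d = (-9, -6),  |d|² = 117;  R = 2+4 = 6,  c = 117−6² = 81
v_rel = (-7, -1),  |v_rel|² = 50;  v_rel·d = (-7)·(-9) + (-1)·(-6) = 69
50·t² − 138·t + 81 = 0  ⇒  m = 69² − 50·81 = 711
m = 711 > 0,  v_rel·d = 69 > 0  ⇒  inside

inside=yes margin=711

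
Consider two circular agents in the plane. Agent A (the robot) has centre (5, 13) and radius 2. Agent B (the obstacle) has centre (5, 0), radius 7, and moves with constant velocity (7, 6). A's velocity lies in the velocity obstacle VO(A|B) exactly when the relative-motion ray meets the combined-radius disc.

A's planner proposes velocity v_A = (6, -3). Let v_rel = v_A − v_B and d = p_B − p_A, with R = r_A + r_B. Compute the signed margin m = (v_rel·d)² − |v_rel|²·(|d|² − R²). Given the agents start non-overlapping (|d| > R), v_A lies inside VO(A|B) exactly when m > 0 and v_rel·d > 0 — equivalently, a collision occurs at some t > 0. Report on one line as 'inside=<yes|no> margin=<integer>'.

d = (0, -13),  |d|² = 169;  R = 2+7 = 9,  c = 169−9² = 88
v_rel = (-1, -9),  |v_rel|² = 82;  v_rel·d = (-1)·(0) + (-9)·(-13) = 117
82·t² − 234·t + 88 = 0  ⇒  m = 117² − 82·88 = 6473
m = 6473 > 0,  v_rel·d = 117 > 0  ⇒  inside

inside=yes margin=6473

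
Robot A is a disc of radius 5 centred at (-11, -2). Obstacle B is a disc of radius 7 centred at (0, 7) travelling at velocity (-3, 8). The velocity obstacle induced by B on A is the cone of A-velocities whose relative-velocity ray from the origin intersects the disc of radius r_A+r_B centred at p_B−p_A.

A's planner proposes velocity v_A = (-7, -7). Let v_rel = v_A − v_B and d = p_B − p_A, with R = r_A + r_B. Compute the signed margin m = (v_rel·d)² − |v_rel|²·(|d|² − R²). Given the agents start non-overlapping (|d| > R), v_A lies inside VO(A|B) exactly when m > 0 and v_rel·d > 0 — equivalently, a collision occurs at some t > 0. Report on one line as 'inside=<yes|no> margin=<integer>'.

d = (11, 9),  |d|² = 202;  R = 5+7 = 12,  c = 202−12² = 58
v_rel = (-4, -15),  |v_rel|² = 241;  v_rel·d = (-4)·(11) + (-15)·(9) = -179
241·t² + 358·t + 58 = 0  ⇒  m = (-179)² − 241·58 = 18063
m = 18063 > 0,  v_rel·d = -179 < 0  ⇒  outside

inside=no margin=18063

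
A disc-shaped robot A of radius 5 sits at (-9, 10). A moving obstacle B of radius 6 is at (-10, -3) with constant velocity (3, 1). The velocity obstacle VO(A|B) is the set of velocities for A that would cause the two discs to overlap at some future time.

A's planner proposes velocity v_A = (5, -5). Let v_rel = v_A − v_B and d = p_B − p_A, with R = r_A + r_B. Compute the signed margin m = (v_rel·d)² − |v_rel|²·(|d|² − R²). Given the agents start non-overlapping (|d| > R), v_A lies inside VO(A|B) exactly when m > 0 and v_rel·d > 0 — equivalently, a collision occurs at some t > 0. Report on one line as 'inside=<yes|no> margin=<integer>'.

d = (-1, -13),  |d|² = 170;  R = 5+6 = 11,  c = 170−11² = 49
v_rel = (2, -6),  |v_rel|² = 40;  v_rel·d = (2)·(-1) + (-6)·(-13) = 76
40·t² − 152·t + 49 = 0  ⇒  m = 76² − 40·49 = 3816
m = 3816 > 0,  v_rel·d = 76 > 0  ⇒  inside

inside=yes margin=3816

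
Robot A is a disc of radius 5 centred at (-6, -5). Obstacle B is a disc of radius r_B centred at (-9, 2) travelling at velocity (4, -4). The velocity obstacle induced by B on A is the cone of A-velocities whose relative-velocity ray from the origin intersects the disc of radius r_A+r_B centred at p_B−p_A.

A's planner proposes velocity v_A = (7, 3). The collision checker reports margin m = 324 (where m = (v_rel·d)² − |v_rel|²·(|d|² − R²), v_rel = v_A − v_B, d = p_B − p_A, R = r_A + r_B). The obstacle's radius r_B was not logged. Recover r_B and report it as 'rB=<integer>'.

m = 324
d = (-3, 7);  v_rel = (3, 7),  |v_rel|² = 58
v_rel×d = (3)·(7) − (7)·(-3) = 42
since m = R²·58 − 42²:  R² = (1764 + 324) / 58 = 36
R = √36 = 6  ⇒  r_B = 6 − 5 = 1

rB=1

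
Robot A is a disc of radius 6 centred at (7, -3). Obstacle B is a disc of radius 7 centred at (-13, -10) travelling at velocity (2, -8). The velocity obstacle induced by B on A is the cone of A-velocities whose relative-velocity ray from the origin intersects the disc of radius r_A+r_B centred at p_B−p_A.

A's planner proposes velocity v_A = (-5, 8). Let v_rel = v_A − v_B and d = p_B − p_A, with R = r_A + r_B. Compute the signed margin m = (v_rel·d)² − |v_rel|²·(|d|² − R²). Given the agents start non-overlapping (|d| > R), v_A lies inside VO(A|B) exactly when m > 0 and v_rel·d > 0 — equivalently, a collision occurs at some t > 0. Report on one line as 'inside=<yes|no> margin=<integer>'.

d = (-20, -7),  |d|² = 449;  R = 6+7 = 13,  c = 449−13² = 280
v_rel = (-7, 16),  |v_rel|² = 305;  v_rel·d = (-7)·(-20) + (16)·(-7) = 28
305·t² − 56·t + 280 = 0  ⇒  m = 28² − 305·280 = -84616
m = -84616 < 0,  v_rel·d = 28 > 0  ⇒  outside

inside=no margin=-84616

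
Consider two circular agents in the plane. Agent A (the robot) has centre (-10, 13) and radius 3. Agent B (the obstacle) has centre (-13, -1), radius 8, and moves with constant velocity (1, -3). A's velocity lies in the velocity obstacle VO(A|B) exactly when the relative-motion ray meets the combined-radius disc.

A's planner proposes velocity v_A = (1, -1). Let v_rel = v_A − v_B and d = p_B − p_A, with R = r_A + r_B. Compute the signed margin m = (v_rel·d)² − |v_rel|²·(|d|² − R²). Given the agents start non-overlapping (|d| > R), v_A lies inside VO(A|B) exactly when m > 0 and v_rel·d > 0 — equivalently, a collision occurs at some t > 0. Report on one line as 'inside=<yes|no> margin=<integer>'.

d = (-3, -14),  |d|² = 205;  R = 3+8 = 11,  c = 205−11² = 84
v_rel = (0, 2),  |v_rel|² = 4;  v_rel·d = (0)·(-3) + (2)·(-14) = -28
4·t² + 56·t + 84 = 0  ⇒  m = (-28)² − 4·84 = 448
m = 448 > 0,  v_rel·d = -28 < 0  ⇒  outside

inside=no margin=448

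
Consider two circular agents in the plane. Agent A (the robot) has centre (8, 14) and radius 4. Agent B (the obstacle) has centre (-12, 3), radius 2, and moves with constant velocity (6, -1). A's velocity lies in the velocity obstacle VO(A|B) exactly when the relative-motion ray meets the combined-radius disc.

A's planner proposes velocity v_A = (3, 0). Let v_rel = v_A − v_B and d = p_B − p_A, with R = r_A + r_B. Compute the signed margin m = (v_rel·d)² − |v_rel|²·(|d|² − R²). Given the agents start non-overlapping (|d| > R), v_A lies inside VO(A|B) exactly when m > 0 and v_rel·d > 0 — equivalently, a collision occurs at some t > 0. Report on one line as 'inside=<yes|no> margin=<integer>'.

d = (-20, -11),  |d|² = 521;  R = 4+2 = 6,  c = 521−6² = 485
v_rel = (-3, 1),  |v_rel|² = 10;  v_rel·d = (-3)·(-20) + (1)·(-11) = 49
10·t² − 98·t + 485 = 0  ⇒  m = 49² − 10·485 = -2449
m = -2449 < 0,  v_rel·d = 49 > 0  ⇒  outside

inside=no margin=-2449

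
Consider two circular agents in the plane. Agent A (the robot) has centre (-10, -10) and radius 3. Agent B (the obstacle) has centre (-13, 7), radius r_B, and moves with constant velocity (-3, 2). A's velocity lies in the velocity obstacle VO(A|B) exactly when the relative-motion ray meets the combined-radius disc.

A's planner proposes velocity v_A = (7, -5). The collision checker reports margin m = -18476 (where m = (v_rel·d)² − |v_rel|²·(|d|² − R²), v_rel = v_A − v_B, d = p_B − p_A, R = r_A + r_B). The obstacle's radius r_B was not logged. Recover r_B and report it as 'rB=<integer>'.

m = -18476
d = (-3, 17);  v_rel = (10, -7),  |v_rel|² = 149
v_rel×d = (10)·(17) − (-7)·(-3) = 149
since m = R²·149 − 149²:  R² = (22201 + -18476) / 149 = 25
R = √25 = 5  ⇒  r_B = 5 − 3 = 2

rB=2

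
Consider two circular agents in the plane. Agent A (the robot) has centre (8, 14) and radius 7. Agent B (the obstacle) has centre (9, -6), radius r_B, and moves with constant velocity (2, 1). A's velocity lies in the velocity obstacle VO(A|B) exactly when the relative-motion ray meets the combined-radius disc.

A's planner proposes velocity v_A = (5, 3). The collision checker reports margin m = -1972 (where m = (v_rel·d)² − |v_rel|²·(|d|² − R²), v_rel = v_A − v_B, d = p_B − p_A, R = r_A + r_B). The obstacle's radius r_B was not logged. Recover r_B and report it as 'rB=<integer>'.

m = -1972
d = (1, -20);  v_rel = (3, 2),  |v_rel|² = 13
v_rel×d = (3)·(-20) − (2)·(1) = -62
since m = R²·13 − (-62)²:  R² = (3844 + -1972) / 13 = 144
R = √144 = 12  ⇒  r_B = 12 − 7 = 5

rB=5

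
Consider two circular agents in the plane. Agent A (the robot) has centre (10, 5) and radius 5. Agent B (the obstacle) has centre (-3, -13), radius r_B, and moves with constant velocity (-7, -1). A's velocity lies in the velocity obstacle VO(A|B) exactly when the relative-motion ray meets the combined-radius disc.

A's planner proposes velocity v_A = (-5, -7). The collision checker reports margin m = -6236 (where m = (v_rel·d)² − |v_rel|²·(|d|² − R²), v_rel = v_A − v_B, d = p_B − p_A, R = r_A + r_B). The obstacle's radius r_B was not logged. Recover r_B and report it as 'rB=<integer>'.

m = -6236
d = (-13, -18);  v_rel = (2, -6),  |v_rel|² = 40
v_rel×d = (2)·(-18) − (-6)·(-13) = -114
since m = R²·40 − (-114)²:  R² = (12996 + -6236) / 40 = 169
R = √169 = 13  ⇒  r_B = 13 − 5 = 8

rB=8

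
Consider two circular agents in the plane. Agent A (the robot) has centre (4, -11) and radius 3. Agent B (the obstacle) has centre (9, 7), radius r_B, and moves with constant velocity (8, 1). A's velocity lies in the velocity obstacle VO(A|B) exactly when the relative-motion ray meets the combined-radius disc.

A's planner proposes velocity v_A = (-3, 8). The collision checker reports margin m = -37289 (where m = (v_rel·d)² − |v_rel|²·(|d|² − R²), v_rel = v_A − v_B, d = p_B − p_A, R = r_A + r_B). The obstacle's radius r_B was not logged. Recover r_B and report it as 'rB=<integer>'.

m = -37289
d = (5, 18);  v_rel = (-11, 7),  |v_rel|² = 170
v_rel×d = (-11)·(18) − (7)·(5) = -233
since m = R²·170 − (-233)²:  R² = (54289 + -37289) / 170 = 100
R = √100 = 10  ⇒  r_B = 10 − 3 = 7

rB=7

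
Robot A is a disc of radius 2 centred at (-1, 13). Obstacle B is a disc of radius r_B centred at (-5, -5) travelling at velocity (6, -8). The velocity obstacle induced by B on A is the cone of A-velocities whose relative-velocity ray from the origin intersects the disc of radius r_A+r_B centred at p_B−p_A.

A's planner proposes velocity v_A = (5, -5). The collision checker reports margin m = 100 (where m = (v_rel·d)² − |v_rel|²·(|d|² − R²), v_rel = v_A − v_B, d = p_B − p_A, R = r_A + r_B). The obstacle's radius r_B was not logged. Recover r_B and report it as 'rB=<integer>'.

m = 100
d = (-4, -18);  v_rel = (-1, 3),  |v_rel|² = 10
v_rel×d = (-1)·(-18) − (3)·(-4) = 30
since m = R²·10 − 30²:  R² = (900 + 100) / 10 = 100
R = √100 = 10  ⇒  r_B = 10 − 2 = 8

rB=8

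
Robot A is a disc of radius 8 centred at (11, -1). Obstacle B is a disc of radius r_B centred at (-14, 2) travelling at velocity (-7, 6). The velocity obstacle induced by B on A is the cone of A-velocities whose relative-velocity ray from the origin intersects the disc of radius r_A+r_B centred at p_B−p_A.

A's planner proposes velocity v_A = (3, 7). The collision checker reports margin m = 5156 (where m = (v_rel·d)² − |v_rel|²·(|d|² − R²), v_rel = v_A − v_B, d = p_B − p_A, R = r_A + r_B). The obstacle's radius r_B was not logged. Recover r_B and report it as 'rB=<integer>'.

m = 5156
d = (-25, 3);  v_rel = (10, 1),  |v_rel|² = 101
v_rel×d = (10)·(3) − (1)·(-25) = 55
since m = R²·101 − 55²:  R² = (3025 + 5156) / 101 = 81
R = √81 = 9  ⇒  r_B = 9 − 8 = 1

rB=1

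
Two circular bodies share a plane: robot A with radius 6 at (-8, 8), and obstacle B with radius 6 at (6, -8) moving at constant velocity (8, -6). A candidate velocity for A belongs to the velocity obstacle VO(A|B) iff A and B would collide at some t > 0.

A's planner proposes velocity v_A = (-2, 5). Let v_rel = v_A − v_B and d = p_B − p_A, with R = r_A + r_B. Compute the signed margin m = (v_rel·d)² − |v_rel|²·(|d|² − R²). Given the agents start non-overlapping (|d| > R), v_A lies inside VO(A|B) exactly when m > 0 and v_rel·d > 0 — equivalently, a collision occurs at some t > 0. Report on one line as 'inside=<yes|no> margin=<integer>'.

d = (14, -16),  |d|² = 452;  R = 6+6 = 12,  c = 452−12² = 308
v_rel = (-10, 11),  |v_rel|² = 221;  v_rel·d = (-10)·(14) + (11)·(-16) = -316
221·t² + 632·t + 308 = 0  ⇒  m = (-316)² − 221·308 = 31788
m = 31788 > 0,  v_rel·d = -316 < 0  ⇒  outside

inside=no margin=31788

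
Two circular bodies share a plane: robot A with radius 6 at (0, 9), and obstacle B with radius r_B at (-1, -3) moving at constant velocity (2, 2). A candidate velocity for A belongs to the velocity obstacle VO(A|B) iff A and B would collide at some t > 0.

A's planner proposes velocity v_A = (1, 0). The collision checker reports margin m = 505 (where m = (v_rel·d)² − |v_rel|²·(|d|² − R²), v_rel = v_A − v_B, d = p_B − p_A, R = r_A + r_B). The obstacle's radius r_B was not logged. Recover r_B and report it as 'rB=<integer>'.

m = 505
d = (-1, -12);  v_rel = (-1, -2),  |v_rel|² = 5
v_rel×d = (-1)·(-12) − (-2)·(-1) = 10
since m = R²·5 − 10²:  R² = (100 + 505) / 5 = 121
R = √121 = 11  ⇒  r_B = 11 − 6 = 5

rB=5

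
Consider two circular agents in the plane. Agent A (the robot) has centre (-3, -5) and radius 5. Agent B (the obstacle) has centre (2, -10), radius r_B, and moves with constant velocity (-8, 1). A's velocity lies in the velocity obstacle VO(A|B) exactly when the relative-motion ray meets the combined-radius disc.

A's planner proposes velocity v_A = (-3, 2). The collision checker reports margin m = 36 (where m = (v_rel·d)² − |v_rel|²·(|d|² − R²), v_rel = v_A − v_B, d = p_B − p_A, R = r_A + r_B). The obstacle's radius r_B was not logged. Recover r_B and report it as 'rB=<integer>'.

m = 36
d = (5, -5);  v_rel = (5, 1),  |v_rel|² = 26
v_rel×d = (5)·(-5) − (1)·(5) = -30
since m = R²·26 − (-30)²:  R² = (900 + 36) / 26 = 36
R = √36 = 6  ⇒  r_B = 6 − 5 = 1

rB=1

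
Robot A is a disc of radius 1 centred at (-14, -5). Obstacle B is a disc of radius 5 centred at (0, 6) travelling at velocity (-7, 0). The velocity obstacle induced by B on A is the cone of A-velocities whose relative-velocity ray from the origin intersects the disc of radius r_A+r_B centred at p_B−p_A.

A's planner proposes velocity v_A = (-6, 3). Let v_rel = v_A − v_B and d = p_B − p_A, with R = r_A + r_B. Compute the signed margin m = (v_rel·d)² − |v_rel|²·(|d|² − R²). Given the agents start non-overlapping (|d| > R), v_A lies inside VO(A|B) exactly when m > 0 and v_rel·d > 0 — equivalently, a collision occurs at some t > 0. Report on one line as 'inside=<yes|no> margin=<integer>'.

d = (14, 11),  |d|² = 317;  R = 1+5 = 6,  c = 317−6² = 281
v_rel = (1, 3),  |v_rel|² = 10;  v_rel·d = (1)·(14) + (3)·(11) = 47
10·t² − 94·t + 281 = 0  ⇒  m = 47² − 10·281 = -601
m = -601 < 0,  v_rel·d = 47 > 0  ⇒  outside

inside=no margin=-601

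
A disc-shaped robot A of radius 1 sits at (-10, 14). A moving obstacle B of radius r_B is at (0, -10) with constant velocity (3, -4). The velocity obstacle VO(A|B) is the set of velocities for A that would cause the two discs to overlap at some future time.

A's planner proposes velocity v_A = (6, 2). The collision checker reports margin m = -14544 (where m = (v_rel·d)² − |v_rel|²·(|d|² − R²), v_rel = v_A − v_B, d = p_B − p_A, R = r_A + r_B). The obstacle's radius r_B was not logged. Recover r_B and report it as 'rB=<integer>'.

m = -14544
d = (10, -24);  v_rel = (3, 6),  |v_rel|² = 45
v_rel×d = (3)·(-24) − (6)·(10) = -132
since m = R²·45 − (-132)²:  R² = (17424 + -14544) / 45 = 64
R = √64 = 8  ⇒  r_B = 8 − 1 = 7

rB=7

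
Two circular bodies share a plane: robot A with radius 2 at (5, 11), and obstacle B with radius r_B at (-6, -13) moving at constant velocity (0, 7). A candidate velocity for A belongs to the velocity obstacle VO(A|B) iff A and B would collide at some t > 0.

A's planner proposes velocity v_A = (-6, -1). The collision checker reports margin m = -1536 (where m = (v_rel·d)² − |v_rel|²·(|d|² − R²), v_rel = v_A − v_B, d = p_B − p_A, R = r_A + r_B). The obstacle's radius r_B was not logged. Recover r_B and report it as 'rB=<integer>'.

m = -1536
d = (-11, -24);  v_rel = (-6, -8),  |v_rel|² = 100
v_rel×d = (-6)·(-24) − (-8)·(-11) = 56
since m = R²·100 − 56²:  R² = (3136 + -1536) / 100 = 16
R = √16 = 4  ⇒  r_B = 4 − 2 = 2

rB=2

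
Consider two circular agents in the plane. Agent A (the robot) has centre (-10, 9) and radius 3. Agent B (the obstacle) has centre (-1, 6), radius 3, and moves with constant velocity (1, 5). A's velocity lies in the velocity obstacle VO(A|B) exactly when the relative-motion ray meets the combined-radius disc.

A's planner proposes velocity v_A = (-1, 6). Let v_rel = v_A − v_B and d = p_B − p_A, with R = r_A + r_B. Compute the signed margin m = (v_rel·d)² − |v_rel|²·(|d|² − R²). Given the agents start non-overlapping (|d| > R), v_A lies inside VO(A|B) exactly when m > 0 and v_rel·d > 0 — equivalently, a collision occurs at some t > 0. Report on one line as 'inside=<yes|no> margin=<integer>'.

d = (9, -3),  |d|² = 90;  R = 3+3 = 6,  c = 90−6² = 54
v_rel = (-2, 1),  |v_rel|² = 5;  v_rel·d = (-2)·(9) + (1)·(-3) = -21
5·t² + 42·t + 54 = 0  ⇒  m = (-21)² − 5·54 = 171
m = 171 > 0,  v_rel·d = -21 < 0  ⇒  outside

inside=no margin=171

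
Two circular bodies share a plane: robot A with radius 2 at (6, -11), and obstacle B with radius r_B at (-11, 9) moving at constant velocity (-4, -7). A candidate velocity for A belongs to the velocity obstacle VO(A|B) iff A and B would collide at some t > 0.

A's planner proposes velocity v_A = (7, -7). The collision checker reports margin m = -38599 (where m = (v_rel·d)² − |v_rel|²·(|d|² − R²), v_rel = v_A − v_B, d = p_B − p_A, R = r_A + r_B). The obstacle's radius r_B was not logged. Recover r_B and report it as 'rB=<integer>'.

m = -38599
d = (-17, 20);  v_rel = (11, 0),  |v_rel|² = 121
v_rel×d = (11)·(20) − (0)·(-17) = 220
since m = R²·121 − 220²:  R² = (48400 + -38599) / 121 = 81
R = √81 = 9  ⇒  r_B = 9 − 2 = 7

rB=7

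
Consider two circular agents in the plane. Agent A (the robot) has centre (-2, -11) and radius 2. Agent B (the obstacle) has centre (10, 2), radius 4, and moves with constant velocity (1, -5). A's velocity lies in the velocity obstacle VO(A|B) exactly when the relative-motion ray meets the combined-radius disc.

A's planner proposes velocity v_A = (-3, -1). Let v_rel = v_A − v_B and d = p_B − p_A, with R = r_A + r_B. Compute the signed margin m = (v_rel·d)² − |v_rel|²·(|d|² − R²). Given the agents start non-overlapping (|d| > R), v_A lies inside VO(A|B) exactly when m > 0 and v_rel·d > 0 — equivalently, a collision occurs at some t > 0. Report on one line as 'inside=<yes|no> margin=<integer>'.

d = (12, 13),  |d|² = 313;  R = 2+4 = 6,  c = 313−6² = 277
v_rel = (-4, 4),  |v_rel|² = 32;  v_rel·d = (-4)·(12) + (4)·(13) = 4
32·t² − 8·t + 277 = 0  ⇒  m = 4² − 32·277 = -8848
m = -8848 < 0,  v_rel·d = 4 > 0  ⇒  outside

inside=no margin=-8848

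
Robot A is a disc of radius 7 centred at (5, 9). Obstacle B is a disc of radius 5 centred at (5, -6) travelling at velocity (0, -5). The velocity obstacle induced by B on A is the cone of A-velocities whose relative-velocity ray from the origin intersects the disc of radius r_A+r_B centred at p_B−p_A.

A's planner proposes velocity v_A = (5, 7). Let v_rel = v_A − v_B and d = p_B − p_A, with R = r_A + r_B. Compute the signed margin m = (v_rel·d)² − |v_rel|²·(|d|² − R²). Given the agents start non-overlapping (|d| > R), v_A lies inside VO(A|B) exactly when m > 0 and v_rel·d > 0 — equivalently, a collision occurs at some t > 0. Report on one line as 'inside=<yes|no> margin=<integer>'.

d = (0, -15),  |d|² = 225;  R = 7+5 = 12,  c = 225−12² = 81
v_rel = (5, 12),  |v_rel|² = 169;  v_rel·d = (5)·(0) + (12)·(-15) = -180
169·t² + 360·t + 81 = 0  ⇒  m = (-180)² − 169·81 = 18711
m = 18711 > 0,  v_rel·d = -180 < 0  ⇒  outside

inside=no margin=18711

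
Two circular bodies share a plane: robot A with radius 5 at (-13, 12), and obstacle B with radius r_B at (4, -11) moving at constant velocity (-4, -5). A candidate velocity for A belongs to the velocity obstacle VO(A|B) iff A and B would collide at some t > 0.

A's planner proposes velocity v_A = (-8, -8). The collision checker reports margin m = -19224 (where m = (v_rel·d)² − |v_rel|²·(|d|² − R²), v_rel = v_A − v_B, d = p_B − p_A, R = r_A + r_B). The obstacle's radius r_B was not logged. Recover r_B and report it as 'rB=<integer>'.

m = -19224
d = (17, -23);  v_rel = (-4, -3),  |v_rel|² = 25
v_rel×d = (-4)·(-23) − (-3)·(17) = 143
since m = R²·25 − 143²:  R² = (20449 + -19224) / 25 = 49
R = √49 = 7  ⇒  r_B = 7 − 5 = 2

rB=2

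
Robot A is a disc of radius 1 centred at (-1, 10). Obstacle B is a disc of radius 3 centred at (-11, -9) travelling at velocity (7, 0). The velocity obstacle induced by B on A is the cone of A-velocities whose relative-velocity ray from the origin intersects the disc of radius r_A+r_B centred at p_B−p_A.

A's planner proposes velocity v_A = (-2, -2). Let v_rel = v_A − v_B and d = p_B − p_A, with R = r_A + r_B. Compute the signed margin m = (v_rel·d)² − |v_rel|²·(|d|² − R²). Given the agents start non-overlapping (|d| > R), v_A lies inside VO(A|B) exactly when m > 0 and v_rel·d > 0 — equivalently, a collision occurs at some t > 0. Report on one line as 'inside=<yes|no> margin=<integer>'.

d = (-10, -19),  |d|² = 461;  R = 1+3 = 4,  c = 461−4² = 445
v_rel = (-9, -2),  |v_rel|² = 85;  v_rel·d = (-9)·(-10) + (-2)·(-19) = 128
85·t² − 256·t + 445 = 0  ⇒  m = 128² − 85·445 = -21441
m = -21441 < 0,  v_rel·d = 128 > 0  ⇒  outside

inside=no margin=-21441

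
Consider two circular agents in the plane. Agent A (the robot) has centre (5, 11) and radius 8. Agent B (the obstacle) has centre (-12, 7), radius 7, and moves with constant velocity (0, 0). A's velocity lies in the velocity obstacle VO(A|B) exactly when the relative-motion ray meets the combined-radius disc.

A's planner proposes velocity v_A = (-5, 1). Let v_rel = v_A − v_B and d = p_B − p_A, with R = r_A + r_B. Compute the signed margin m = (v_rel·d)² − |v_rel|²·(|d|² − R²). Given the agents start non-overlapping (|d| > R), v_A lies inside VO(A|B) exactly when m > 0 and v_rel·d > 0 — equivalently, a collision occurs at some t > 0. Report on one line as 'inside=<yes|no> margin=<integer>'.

d = (-17, -4),  |d|² = 305;  R = 8+7 = 15,  c = 305−15² = 80
v_rel = (-5, 1),  |v_rel|² = 26;  v_rel·d = (-5)·(-17) + (1)·(-4) = 81
26·t² − 162·t + 80 = 0  ⇒  m = 81² − 26·80 = 4481
m = 4481 > 0,  v_rel·d = 81 > 0  ⇒  inside

inside=yes margin=4481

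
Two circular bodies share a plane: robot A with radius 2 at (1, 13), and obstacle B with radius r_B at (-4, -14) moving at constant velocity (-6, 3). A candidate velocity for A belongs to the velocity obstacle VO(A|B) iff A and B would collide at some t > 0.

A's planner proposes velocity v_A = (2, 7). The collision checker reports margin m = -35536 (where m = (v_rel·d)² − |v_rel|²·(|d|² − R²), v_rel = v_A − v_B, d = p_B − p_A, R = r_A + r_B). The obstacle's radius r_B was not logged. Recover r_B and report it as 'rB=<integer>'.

m = -35536
d = (-5, -27);  v_rel = (8, 4),  |v_rel|² = 80
v_rel×d = (8)·(-27) − (4)·(-5) = -196
since m = R²·80 − (-196)²:  R² = (38416 + -35536) / 80 = 36
R = √36 = 6  ⇒  r_B = 6 − 2 = 4

rB=4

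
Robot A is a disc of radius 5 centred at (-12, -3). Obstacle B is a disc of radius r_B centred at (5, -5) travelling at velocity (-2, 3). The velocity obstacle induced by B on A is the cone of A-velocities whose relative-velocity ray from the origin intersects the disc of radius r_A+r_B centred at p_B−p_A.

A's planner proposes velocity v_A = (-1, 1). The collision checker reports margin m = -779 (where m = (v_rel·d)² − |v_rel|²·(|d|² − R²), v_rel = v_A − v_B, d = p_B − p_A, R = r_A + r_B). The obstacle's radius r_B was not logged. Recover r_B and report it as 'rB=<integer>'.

m = -779
d = (17, -2);  v_rel = (1, -2),  |v_rel|² = 5
v_rel×d = (1)·(-2) − (-2)·(17) = 32
since m = R²·5 − 32²:  R² = (1024 + -779) / 5 = 49
R = √49 = 7  ⇒  r_B = 7 − 5 = 2

rB=2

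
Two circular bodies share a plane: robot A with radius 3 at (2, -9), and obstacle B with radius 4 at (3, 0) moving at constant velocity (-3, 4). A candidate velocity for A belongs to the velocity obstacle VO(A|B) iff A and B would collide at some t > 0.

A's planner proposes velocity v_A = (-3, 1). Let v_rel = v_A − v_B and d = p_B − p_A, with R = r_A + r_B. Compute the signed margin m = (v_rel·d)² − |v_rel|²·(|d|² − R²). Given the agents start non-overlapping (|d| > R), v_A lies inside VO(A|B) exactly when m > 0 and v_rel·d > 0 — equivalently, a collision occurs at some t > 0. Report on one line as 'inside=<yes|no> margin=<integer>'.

d = (1, 9),  |d|² = 82;  R = 3+4 = 7,  c = 82−7² = 33
v_rel = (0, -3),  |v_rel|² = 9;  v_rel·d = (0)·(1) + (-3)·(9) = -27
9·t² + 54·t + 33 = 0  ⇒  m = (-27)² − 9·33 = 432
m = 432 > 0,  v_rel·d = -27 < 0  ⇒  outside

inside=no margin=432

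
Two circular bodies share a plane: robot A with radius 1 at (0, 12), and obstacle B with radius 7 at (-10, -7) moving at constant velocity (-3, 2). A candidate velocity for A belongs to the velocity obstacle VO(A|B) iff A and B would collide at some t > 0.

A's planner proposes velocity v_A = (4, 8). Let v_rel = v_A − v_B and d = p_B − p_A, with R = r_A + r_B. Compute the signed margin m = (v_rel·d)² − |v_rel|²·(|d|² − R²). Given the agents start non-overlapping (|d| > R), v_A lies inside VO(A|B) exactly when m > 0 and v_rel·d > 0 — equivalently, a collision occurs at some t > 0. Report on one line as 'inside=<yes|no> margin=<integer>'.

d = (-10, -19),  |d|² = 461;  R = 1+7 = 8,  c = 461−8² = 397
v_rel = (7, 6),  |v_rel|² = 85;  v_rel·d = (7)·(-10) + (6)·(-19) = -184
85·t² + 368·t + 397 = 0  ⇒  m = (-184)² − 85·397 = 111
m = 111 > 0,  v_rel·d = -184 < 0  ⇒  outside

inside=no margin=111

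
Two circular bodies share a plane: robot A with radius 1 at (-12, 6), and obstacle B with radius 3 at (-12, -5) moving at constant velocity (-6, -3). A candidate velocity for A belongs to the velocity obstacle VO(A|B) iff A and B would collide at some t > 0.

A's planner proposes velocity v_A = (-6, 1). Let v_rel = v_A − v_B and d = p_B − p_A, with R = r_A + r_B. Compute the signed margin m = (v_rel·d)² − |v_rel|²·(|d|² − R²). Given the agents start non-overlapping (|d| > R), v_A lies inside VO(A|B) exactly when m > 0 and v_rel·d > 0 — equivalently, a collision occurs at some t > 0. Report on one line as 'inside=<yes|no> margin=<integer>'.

d = (0, -11),  |d|² = 121;  R = 1+3 = 4,  c = 121−4² = 105
v_rel = (0, 4),  |v_rel|² = 16;  v_rel·d = (0)·(0) + (4)·(-11) = -44
16·t² + 88·t + 105 = 0  ⇒  m = (-44)² − 16·105 = 256
m = 256 > 0,  v_rel·d = -44 < 0  ⇒  outside

inside=no margin=256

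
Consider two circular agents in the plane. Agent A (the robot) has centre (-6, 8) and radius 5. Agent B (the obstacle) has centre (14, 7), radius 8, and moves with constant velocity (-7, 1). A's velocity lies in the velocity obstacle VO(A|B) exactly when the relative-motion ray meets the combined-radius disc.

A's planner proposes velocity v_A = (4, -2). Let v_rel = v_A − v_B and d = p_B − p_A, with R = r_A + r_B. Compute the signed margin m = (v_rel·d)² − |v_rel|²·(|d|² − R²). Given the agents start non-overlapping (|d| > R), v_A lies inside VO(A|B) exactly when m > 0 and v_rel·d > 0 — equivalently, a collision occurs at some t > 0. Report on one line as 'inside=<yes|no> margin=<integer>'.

d = (20, -1),  |d|² = 401;  R = 5+8 = 13,  c = 401−13² = 232
v_rel = (11, -3),  |v_rel|² = 130;  v_rel·d = (11)·(20) + (-3)·(-1) = 223
130·t² − 446·t + 232 = 0  ⇒  m = 223² − 130·232 = 19569
m = 19569 > 0,  v_rel·d = 223 > 0  ⇒  inside

inside=yes margin=19569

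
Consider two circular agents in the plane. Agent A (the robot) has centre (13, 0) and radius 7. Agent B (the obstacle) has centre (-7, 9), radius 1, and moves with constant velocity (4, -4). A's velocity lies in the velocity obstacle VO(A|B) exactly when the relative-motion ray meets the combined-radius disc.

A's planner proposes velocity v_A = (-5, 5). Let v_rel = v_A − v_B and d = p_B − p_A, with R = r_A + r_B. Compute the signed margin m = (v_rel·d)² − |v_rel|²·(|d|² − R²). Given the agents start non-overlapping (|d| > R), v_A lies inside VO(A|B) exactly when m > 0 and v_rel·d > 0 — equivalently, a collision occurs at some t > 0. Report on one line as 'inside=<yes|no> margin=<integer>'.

d = (-20, 9),  |d|² = 481;  R = 7+1 = 8,  c = 481−8² = 417
v_rel = (-9, 9),  |v_rel|² = 162;  v_rel·d = (-9)·(-20) + (9)·(9) = 261
162·t² − 522·t + 417 = 0  ⇒  m = 261² − 162·417 = 567
m = 567 > 0,  v_rel·d = 261 > 0  ⇒  inside

inside=yes margin=567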